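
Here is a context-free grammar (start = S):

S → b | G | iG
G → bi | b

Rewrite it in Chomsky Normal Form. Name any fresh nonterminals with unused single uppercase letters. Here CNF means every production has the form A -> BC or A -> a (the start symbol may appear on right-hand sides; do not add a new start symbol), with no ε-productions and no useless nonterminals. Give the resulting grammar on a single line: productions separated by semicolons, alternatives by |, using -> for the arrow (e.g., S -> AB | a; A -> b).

S -> b | AB | BG; A -> b; B -> i; G -> b | AB

No ε-productions.
After unit-elimination: S -> b | bi | iG; G -> b | bi.
TERM: introduce A -> b, B -> i and substitute in every rule of length ≥2.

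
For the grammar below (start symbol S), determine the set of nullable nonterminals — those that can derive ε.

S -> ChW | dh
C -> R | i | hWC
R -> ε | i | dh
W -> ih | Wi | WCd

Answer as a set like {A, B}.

{C, R}

Directly nullable (have an ε-rule): {R}.
C is nullable via C -> R (every symbol on the right is already known nullable).
Not nullable: S, W — each has a terminal in every rule's right-hand side or depends on a non-nullable symbol.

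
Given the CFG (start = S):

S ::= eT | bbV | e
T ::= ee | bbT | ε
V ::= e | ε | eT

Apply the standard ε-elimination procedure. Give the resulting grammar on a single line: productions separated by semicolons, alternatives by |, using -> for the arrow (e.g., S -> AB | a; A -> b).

S -> e | bb | eT | bbV; T -> bb | ee | bbT; V -> e | eT

Nullable set: {T, V}.
S -> bbV: V nullable, giving bb | bbV.
S -> eT: T nullable, giving e | eT.
Drop T -> ε.
T -> bbT: T nullable, giving bb | bbT.
Drop V -> ε.
V -> eT: T nullable, giving e | eT.
Unchanged (no nullable symbols): S -> e; T -> ee; V -> e.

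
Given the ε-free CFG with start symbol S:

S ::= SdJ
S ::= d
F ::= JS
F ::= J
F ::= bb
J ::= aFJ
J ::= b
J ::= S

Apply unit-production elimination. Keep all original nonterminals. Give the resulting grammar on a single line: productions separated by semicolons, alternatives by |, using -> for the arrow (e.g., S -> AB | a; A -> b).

Unit productions: F->J, J->S.
Unit pairs (A ⇒* B via units): (F,J), (F,S), (J,S).
S: inherits non-unit rules of {S} → SdJ | d.
F: inherits non-unit rules of {F, J, S} → JS | SdJ | aFJ | b | bb | d.
J: inherits non-unit rules of {J, S} → SdJ | aFJ | b | d.

S -> d | SdJ; F -> b | d | JS | bb | SdJ | aFJ; J -> b | d | SdJ | aFJ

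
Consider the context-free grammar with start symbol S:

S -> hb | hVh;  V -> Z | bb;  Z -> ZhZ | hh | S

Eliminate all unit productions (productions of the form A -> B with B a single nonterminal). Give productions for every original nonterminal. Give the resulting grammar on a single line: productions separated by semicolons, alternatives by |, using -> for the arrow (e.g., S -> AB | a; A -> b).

Unit productions: V->Z, Z->S.
Unit pairs (A ⇒* B via units): (V,S), (V,Z), (Z,S).
S: inherits non-unit rules of {S} → hVh | hb.
V: inherits non-unit rules of {S, V, Z} → ZhZ | bb | hVh | hb | hh.
Z: inherits non-unit rules of {S, Z} → ZhZ | hVh | hb | hh.

S -> hb | hVh; V -> bb | hb | hh | ZhZ | hVh; Z -> hb | hh | ZhZ | hVh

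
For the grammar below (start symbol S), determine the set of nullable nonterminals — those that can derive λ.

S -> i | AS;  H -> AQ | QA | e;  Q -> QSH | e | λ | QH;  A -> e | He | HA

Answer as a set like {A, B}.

{Q}

Directly nullable (have an ε-rule): {Q}.
Not nullable: A, H, S — each has a terminal in every rule's right-hand side or depends on a non-nullable symbol.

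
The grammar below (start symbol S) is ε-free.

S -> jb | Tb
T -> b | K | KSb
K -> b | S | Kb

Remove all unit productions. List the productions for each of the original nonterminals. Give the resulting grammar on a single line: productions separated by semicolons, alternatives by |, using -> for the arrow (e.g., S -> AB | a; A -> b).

Unit productions: K->S, T->K.
Unit pairs (A ⇒* B via units): (K,S), (T,K), (T,S).
S: inherits non-unit rules of {S} → Tb | jb.
K: inherits non-unit rules of {K, S} → Kb | Tb | b | jb.
T: inherits non-unit rules of {K, S, T} → KSb | Kb | Tb | b | jb.

S -> Tb | jb; K -> b | Kb | Tb | jb; T -> b | Kb | Tb | jb | KSb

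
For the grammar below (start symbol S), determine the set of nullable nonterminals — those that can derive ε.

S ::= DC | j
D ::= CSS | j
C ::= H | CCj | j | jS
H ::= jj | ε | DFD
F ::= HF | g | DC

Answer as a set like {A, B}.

{C, H}

Directly nullable (have an ε-rule): {H}.
C is nullable via C -> H (every symbol on the right is already known nullable).
Not nullable: D, F, S — each has a terminal in every rule's right-hand side or depends on a non-nullable symbol.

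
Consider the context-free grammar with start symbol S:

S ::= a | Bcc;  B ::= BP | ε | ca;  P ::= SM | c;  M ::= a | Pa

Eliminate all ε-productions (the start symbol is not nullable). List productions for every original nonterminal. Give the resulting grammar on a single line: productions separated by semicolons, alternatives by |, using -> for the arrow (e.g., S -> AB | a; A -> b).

S -> a | cc | Bcc; B -> P | BP | ca; M -> a | Pa; P -> c | SM

Nullable set: {B}.
S -> Bcc: B nullable, giving Bcc | cc.
Drop B -> ε.
B -> BP: B nullable, giving BP | P.
Unchanged (no nullable symbols): S -> a; B -> ca; M -> Pa; M -> a; P -> SM; P -> c.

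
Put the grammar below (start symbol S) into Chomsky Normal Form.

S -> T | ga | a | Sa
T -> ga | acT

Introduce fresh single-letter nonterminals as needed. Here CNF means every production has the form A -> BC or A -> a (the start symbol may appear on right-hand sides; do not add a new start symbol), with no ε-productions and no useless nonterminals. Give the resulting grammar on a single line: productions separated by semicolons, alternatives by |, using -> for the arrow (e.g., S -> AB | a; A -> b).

No ε-productions.
After unit-elimination: S -> a | Sa | ga | acT; T -> ga | acT.
TERM: introduce A -> a, B -> c, C -> g and substitute in every rule of length ≥2.
BIN: S -> ABT becomes S -> AD, D -> BT; T -> ABT becomes T -> AE, E -> BT.

S -> a | AD | CA | SA; A -> a; B -> c; C -> g; D -> BT; E -> BT; T -> AE | CA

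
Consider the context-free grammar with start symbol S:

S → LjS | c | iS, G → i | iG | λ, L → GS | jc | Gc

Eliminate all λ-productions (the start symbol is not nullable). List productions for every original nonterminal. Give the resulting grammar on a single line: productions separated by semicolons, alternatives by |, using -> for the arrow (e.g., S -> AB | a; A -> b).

S -> c | iS | LjS; G -> i | iG; L -> S | c | GS | Gc | jc

Nullable set: {G}.
Drop G -> λ.
G -> iG: G nullable, giving i | iG.
L -> GS: G nullable, giving GS | S.
L -> Gc: G nullable, giving Gc | c.
Unchanged (no nullable symbols): S -> LjS; S -> c; S -> iS; G -> i; L -> jc.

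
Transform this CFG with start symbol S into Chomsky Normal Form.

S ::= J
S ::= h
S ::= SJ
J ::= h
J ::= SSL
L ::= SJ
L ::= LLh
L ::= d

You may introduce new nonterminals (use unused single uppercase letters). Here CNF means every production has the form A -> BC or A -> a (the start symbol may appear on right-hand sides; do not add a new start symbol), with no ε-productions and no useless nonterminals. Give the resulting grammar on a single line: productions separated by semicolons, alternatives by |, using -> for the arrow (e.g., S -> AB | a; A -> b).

S -> h | SD | SJ; A -> h; B -> SL; C -> LA; D -> SL; J -> h | SB; L -> d | LC | SJ

No ε-productions.
After unit-elimination: S -> h | SJ | SSL; J -> h | SSL; L -> d | SJ | LLh.
TERM: introduce A -> h and substitute in every rule of length ≥2.
BIN: J -> SSL becomes J -> SB, B -> SL; L -> LLA becomes L -> LC, C -> LA; S -> SSL becomes S -> SD, D -> SL.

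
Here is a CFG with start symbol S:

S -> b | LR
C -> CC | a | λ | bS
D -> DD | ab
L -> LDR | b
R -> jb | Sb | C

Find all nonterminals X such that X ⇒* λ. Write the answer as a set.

{C, R}

Directly nullable (have an ε-rule): {C}.
R is nullable via R -> C (every symbol on the right is already known nullable).
Not nullable: D, L, S — each has a terminal in every rule's right-hand side or depends on a non-nullable symbol.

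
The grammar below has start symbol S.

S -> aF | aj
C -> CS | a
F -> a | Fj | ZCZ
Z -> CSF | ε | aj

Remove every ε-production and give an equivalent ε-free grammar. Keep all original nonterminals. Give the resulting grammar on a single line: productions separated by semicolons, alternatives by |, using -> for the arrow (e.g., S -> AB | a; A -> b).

S -> aF | aj; C -> a | CS; F -> C | a | CZ | Fj | ZC | ZCZ; Z -> aj | CSF

Nullable set: {Z}.
F -> ZCZ: Z, Z nullable, giving C | CZ | ZC | ZCZ.
Drop Z -> ε.
Unchanged (no nullable symbols): S -> aF; S -> aj; C -> CS; C -> a; F -> Fj; F -> a; Z -> CSF; Z -> aj.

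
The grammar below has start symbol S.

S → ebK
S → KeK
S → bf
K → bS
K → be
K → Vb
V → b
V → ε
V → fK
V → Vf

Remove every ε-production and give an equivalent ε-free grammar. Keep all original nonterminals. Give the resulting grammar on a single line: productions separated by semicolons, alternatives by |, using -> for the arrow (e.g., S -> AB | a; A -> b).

Nullable set: {V}.
K -> Vb: V nullable, giving Vb | b.
Drop V -> ε.
V -> Vf: V nullable, giving Vf | f.
Unchanged (no nullable symbols): S -> KeK; S -> bf; S -> ebK; K -> bS; K -> be; V -> b; V -> fK.

S -> bf | KeK | ebK; K -> b | Vb | bS | be; V -> b | f | Vf | fK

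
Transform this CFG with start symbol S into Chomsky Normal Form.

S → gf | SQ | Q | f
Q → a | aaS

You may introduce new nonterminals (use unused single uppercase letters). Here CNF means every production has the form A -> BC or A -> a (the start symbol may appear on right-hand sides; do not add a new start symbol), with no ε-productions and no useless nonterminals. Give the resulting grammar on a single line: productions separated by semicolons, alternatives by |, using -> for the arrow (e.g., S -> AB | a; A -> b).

No ε-productions.
After unit-elimination: S -> a | f | SQ | gf | aaS; Q -> a | aaS.
TERM: introduce A -> a, C -> f, B -> g and substitute in every rule of length ≥2.
BIN: Q -> AAS becomes Q -> AD, D -> AS; S -> AAS becomes S -> AE, E -> AS.

S -> a | f | AE | BC | SQ; A -> a; B -> g; C -> f; D -> AS; E -> AS; Q -> a | AD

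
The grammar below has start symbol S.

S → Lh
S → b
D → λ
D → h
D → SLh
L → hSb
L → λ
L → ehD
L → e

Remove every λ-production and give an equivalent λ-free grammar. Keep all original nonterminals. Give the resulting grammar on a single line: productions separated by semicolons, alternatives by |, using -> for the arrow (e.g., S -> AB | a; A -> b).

S -> b | h | Lh; D -> h | Sh | SLh; L -> e | eh | ehD | hSb

Nullable set: {D, L}.
S -> Lh: L nullable, giving Lh | h.
Drop D -> λ.
D -> SLh: L nullable, giving SLh | Sh.
Drop L -> λ.
L -> ehD: D nullable, giving eh | ehD.
Unchanged (no nullable symbols): S -> b; D -> h; L -> e; L -> hSb.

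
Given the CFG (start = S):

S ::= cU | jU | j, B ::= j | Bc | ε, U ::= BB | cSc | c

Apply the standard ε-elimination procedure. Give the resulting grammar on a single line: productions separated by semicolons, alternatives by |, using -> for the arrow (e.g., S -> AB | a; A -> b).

S -> c | j | cU | jU; B -> c | j | Bc; U -> B | c | BB | cSc

Nullable set: {B, U}.
S -> cU: U nullable, giving c | cU.
S -> jU: U nullable, giving j | jU.
Drop B -> ε.
B -> Bc: B nullable, giving Bc | c.
U -> BB: B, B nullable, giving B | BB.
Unchanged (no nullable symbols): S -> j; B -> j; U -> c; U -> cSc.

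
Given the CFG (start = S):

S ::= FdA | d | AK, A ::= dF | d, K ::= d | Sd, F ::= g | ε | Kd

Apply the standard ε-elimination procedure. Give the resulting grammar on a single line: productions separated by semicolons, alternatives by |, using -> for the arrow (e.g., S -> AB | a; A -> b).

Nullable set: {F}.
S -> FdA: F nullable, giving FdA | dA.
A -> dF: F nullable, giving d | dF.
Drop F -> ε.
Unchanged (no nullable symbols): S -> AK; S -> d; A -> d; F -> Kd; F -> g; K -> Sd; K -> d.

S -> d | AK | dA | FdA; A -> d | dF; F -> g | Kd; K -> d | Sd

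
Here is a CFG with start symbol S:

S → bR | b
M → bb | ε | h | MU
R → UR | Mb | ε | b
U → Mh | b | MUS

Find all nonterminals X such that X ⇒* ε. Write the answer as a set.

{M, R}

Directly nullable (have an ε-rule): {M, R}.
Not nullable: S, U — each has a terminal in every rule's right-hand side or depends on a non-nullable symbol.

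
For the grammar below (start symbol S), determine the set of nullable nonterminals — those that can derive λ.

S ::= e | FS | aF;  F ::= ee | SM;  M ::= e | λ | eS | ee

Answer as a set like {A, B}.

{M}

Directly nullable (have an ε-rule): {M}.
Not nullable: F, S — each has a terminal in every rule's right-hand side or depends on a non-nullable symbol.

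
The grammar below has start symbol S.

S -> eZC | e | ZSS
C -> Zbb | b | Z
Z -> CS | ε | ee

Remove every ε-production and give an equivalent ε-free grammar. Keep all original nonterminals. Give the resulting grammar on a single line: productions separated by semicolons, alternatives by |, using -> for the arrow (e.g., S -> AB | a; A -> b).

Nullable set: {C, Z}.
S -> ZSS: Z nullable, giving SS | ZSS.
S -> eZC: Z, C nullable, giving e | eC | eZ | eZC.
C -> Z: Z nullable, giving Z.
C -> Zbb: Z nullable, giving Zbb | bb.
Drop Z -> ε.
Z -> CS: C nullable, giving CS | S.
Unchanged (no nullable symbols): S -> e; C -> b; Z -> ee.

S -> e | SS | eC | eZ | ZSS | eZC; C -> Z | b | bb | Zbb; Z -> S | CS | ee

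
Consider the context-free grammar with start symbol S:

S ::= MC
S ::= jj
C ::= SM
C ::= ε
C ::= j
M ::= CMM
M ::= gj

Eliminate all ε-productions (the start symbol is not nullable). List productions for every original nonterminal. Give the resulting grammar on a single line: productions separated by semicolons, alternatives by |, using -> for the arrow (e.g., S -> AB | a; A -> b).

S -> M | MC | jj; C -> j | SM; M -> MM | gj | CMM

Nullable set: {C}.
S -> MC: C nullable, giving M | MC.
Drop C -> ε.
M -> CMM: C nullable, giving CMM | MM.
Unchanged (no nullable symbols): S -> jj; C -> SM; C -> j; M -> gj.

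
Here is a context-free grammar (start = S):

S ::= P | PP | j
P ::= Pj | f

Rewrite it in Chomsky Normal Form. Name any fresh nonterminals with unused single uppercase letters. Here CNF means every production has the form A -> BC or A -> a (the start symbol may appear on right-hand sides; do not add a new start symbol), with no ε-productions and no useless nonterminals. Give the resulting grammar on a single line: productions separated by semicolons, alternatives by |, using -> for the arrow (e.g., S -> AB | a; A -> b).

S -> f | j | PA | PP; A -> j; P -> f | PA

No ε-productions.
After unit-elimination: S -> f | j | PP | Pj; P -> f | Pj.
TERM: introduce A -> j and substitute in every rule of length ≥2.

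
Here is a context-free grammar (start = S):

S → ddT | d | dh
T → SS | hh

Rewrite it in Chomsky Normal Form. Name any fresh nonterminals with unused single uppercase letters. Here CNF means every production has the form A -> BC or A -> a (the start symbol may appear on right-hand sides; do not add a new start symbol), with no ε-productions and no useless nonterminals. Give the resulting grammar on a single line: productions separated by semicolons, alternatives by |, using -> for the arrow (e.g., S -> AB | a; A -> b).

No ε-productions.
No unit productions to eliminate.
TERM: introduce A -> d, B -> h and substitute in every rule of length ≥2.
BIN: S -> AAT becomes S -> AC, C -> AT.

S -> d | AB | AC; A -> d; B -> h; C -> AT; T -> BB | SS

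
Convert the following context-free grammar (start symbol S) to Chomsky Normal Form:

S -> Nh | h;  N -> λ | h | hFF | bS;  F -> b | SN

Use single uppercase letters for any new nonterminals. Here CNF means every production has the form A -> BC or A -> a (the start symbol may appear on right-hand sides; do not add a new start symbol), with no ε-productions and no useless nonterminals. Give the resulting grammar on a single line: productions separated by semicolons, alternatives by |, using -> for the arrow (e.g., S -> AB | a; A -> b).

S -> h | NA; A -> h; B -> b; C -> FF; F -> b | h | NA | SN; N -> h | AC | BS

Nullable: {N}; after ε-elimination: S -> h | Nh; F -> S | b | SN; N -> h | bS | hFF.
After unit-elimination: S -> h | Nh; F -> b | h | Nh | SN; N -> h | bS | hFF.
TERM: introduce B -> b, A -> h and substitute in every rule of length ≥2.
BIN: N -> AFF becomes N -> AC, C -> FF.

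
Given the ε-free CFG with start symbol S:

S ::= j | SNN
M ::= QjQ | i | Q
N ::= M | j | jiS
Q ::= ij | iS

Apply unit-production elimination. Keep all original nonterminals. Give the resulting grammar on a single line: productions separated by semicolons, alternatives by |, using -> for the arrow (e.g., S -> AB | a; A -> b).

S -> j | SNN; M -> i | iS | ij | QjQ; N -> i | j | iS | ij | QjQ | jiS; Q -> iS | ij

Unit productions: M->Q, N->M.
Unit pairs (A ⇒* B via units): (M,Q), (N,M), (N,Q).
S: inherits non-unit rules of {S} → SNN | j.
M: inherits non-unit rules of {M, Q} → QjQ | i | iS | ij.
N: inherits non-unit rules of {M, N, Q} → QjQ | i | iS | ij | j | jiS.
Q: inherits non-unit rules of {Q} → iS | ij.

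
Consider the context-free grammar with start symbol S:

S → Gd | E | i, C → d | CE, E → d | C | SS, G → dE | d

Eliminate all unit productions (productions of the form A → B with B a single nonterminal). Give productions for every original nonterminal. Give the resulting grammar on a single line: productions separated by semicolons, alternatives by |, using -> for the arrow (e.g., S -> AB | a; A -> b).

S -> d | i | CE | Gd | SS; C -> d | CE; E -> d | CE | SS; G -> d | dE

Unit productions: E->C, S->E.
Unit pairs (A ⇒* B via units): (E,C), (S,C), (S,E).
S: inherits non-unit rules of {C, E, S} → CE | Gd | SS | d | i.
C: inherits non-unit rules of {C} → CE | d.
E: inherits non-unit rules of {C, E} → CE | SS | d.
G: inherits non-unit rules of {G} → d | dE.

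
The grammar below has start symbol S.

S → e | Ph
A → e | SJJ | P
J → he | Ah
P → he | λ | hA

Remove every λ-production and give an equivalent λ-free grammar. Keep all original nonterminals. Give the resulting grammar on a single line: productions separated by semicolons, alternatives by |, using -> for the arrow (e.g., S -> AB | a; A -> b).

Nullable set: {A, P}.
S -> Ph: P nullable, giving Ph | h.
A -> P: P nullable, giving P.
J -> Ah: A nullable, giving Ah | h.
Drop P -> λ.
P -> hA: A nullable, giving h | hA.
Unchanged (no nullable symbols): S -> e; A -> SJJ; A -> e; J -> he; P -> he.

S -> e | h | Ph; A -> P | e | SJJ; J -> h | Ah | he; P -> h | hA | he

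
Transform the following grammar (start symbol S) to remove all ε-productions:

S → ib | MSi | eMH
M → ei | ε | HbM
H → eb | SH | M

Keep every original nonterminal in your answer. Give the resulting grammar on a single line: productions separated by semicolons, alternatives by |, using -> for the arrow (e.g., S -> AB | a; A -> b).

S -> e | Si | eH | eM | ib | MSi | eMH; H -> M | S | SH | eb; M -> b | Hb | bM | ei | HbM

Nullable set: {H, M}.
S -> MSi: M nullable, giving MSi | Si.
S -> eMH: M, H nullable, giving e | eH | eM | eMH.
H -> M: M nullable, giving M.
H -> SH: H nullable, giving S | SH.
Drop M -> ε.
M -> HbM: H, M nullable, giving Hb | HbM | b | bM.
Unchanged (no nullable symbols): S -> ib; H -> eb; M -> ei.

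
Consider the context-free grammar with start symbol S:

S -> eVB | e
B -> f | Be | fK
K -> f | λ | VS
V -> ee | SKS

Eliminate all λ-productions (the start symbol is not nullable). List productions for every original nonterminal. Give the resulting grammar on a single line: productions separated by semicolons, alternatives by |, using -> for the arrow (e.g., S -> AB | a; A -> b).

S -> e | eVB; B -> f | Be | fK; K -> f | VS; V -> SS | ee | SKS

Nullable set: {K}.
B -> fK: K nullable, giving f | fK.
Drop K -> λ.
V -> SKS: K nullable, giving SKS | SS.
Unchanged (no nullable symbols): S -> e; S -> eVB; B -> Be; B -> f; K -> VS; K -> f; V -> ee.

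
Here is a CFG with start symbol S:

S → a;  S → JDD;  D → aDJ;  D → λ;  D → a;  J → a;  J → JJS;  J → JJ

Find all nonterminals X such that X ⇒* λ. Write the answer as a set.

Directly nullable (have an ε-rule): {D}.
Not nullable: J, S — each has a terminal in every rule's right-hand side or depends on a non-nullable symbol.

{D}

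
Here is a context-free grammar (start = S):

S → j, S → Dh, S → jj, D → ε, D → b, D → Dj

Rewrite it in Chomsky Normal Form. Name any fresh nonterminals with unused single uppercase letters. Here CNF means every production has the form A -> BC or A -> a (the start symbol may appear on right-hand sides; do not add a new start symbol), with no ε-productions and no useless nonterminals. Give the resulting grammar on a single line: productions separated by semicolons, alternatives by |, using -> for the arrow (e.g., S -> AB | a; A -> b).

Nullable: {D}; after ε-elimination: S -> h | j | Dh | jj; D -> b | j | Dj.
No unit productions to eliminate.
TERM: introduce B -> h, A -> j and substitute in every rule of length ≥2.

S -> h | j | AA | DB; A -> j; B -> h; D -> b | j | DA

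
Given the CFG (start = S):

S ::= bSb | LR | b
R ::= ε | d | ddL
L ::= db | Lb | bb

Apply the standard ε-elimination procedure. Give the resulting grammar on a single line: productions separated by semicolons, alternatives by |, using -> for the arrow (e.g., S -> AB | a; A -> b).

S -> L | b | LR | bSb; L -> Lb | bb | db; R -> d | ddL

Nullable set: {R}.
S -> LR: R nullable, giving L | LR.
Drop R -> ε.
Unchanged (no nullable symbols): S -> b; S -> bSb; L -> Lb; L -> bb; L -> db; R -> d; R -> ddL.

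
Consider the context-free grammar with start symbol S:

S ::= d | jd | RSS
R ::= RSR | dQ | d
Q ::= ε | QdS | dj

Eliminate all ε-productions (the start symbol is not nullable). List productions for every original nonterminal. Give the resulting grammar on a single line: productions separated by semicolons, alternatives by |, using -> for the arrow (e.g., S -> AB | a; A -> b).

S -> d | jd | RSS; Q -> dS | dj | QdS; R -> d | dQ | RSR

Nullable set: {Q}.
Drop Q -> ε.
Q -> QdS: Q nullable, giving QdS | dS.
R -> dQ: Q nullable, giving d | dQ.
Unchanged (no nullable symbols): S -> RSS; S -> d; S -> jd; Q -> dj; R -> RSR; R -> d.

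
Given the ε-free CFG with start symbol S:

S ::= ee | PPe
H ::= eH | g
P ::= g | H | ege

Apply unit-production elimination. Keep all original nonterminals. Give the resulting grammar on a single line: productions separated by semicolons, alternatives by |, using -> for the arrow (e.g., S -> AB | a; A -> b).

S -> ee | PPe; H -> g | eH; P -> g | eH | ege

Unit productions: P->H.
Unit pairs (A ⇒* B via units): (P,H).
S: inherits non-unit rules of {S} → PPe | ee.
H: inherits non-unit rules of {H} → eH | g.
P: inherits non-unit rules of {H, P} → eH | ege | g.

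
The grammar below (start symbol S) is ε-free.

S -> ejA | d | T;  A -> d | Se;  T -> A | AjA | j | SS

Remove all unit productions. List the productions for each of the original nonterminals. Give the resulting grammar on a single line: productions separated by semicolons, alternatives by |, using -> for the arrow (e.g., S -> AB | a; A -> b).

Unit productions: S->T, T->A.
Unit pairs (A ⇒* B via units): (S,A), (S,T), (T,A).
S: inherits non-unit rules of {A, S, T} → AjA | SS | Se | d | ejA | j.
A: inherits non-unit rules of {A} → Se | d.
T: inherits non-unit rules of {A, T} → AjA | SS | Se | d | j.

S -> d | j | SS | Se | AjA | ejA; A -> d | Se; T -> d | j | SS | Se | AjA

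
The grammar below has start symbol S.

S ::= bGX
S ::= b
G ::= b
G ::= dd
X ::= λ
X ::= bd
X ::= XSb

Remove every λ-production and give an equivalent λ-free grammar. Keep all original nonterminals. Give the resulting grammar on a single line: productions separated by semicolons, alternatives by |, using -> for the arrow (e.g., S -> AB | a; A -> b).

S -> b | bG | bGX; G -> b | dd; X -> Sb | bd | XSb

Nullable set: {X}.
S -> bGX: X nullable, giving bG | bGX.
Drop X -> λ.
X -> XSb: X nullable, giving Sb | XSb.
Unchanged (no nullable symbols): S -> b; G -> b; G -> dd; X -> bd.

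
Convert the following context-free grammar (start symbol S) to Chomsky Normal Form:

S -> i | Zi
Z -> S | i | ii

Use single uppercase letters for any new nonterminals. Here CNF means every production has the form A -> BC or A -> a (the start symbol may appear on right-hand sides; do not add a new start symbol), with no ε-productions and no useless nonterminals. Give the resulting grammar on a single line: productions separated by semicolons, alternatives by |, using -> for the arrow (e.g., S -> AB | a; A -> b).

No ε-productions.
After unit-elimination: S -> i | Zi; Z -> i | Zi | ii.
TERM: introduce A -> i and substitute in every rule of length ≥2.

S -> i | ZA; A -> i; Z -> i | AA | ZA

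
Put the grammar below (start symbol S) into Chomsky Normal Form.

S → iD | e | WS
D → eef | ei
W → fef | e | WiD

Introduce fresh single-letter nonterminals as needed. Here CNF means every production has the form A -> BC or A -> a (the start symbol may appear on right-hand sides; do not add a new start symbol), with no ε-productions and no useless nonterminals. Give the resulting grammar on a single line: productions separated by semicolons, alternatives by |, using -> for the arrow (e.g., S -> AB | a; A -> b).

S -> e | CD | WS; A -> e; B -> f; C -> i; D -> AC | AE; E -> AB; F -> AB; G -> CD; W -> e | BF | WG

No ε-productions.
No unit productions to eliminate.
TERM: introduce A -> e, B -> f, C -> i and substitute in every rule of length ≥2.
BIN: D -> AAB becomes D -> AE, E -> AB; W -> BAB becomes W -> BF, F -> AB; W -> WCD becomes W -> WG, G -> CD.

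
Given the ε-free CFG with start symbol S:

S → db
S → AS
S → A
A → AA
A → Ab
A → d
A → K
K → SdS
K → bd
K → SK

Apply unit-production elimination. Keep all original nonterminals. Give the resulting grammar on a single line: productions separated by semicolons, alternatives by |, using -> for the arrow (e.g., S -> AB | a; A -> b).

Unit productions: A->K, S->A.
Unit pairs (A ⇒* B via units): (A,K), (S,A), (S,K).
S: inherits non-unit rules of {A, K, S} → AA | AS | Ab | SK | SdS | bd | d | db.
A: inherits non-unit rules of {A, K} → AA | Ab | SK | SdS | bd | d.
K: inherits non-unit rules of {K} → SK | SdS | bd.

S -> d | AA | AS | Ab | SK | bd | db | SdS; A -> d | AA | Ab | SK | bd | SdS; K -> SK | bd | SdS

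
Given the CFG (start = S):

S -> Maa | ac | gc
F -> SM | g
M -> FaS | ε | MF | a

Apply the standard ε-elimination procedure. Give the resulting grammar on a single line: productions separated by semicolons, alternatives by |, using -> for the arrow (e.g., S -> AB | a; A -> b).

Nullable set: {M}.
S -> Maa: M nullable, giving Maa | aa.
F -> SM: M nullable, giving S | SM.
Drop M -> ε.
M -> MF: M nullable, giving F | MF.
Unchanged (no nullable symbols): S -> ac; S -> gc; F -> g; M -> FaS; M -> a.

S -> aa | ac | gc | Maa; F -> S | g | SM; M -> F | a | MF | FaS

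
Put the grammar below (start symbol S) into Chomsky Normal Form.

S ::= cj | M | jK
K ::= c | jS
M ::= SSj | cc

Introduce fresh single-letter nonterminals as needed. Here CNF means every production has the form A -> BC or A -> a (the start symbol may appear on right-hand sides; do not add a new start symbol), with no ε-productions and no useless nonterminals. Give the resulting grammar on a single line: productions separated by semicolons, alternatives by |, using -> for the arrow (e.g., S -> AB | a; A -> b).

No ε-productions.
After unit-elimination: S -> cc | cj | jK | SSj; K -> c | jS; M -> cc | SSj.
TERM: introduce B -> c, A -> j and substitute in every rule of length ≥2.
BIN: M -> SSA becomes M -> SC, C -> SA; S -> SSA becomes S -> SD, D -> SA.
Drop unreachable/unproductive: M.

S -> AK | BA | BB | SD; A -> j; B -> c; D -> SA; K -> c | AS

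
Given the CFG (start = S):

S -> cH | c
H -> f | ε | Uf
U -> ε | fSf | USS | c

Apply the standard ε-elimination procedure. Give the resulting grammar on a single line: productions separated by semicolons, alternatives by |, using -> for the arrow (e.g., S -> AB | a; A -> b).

Nullable set: {H, U}.
S -> cH: H nullable, giving c | cH.
Drop H -> ε.
H -> Uf: U nullable, giving Uf | f.
Drop U -> ε.
U -> USS: U nullable, giving SS | USS.
Unchanged (no nullable symbols): S -> c; H -> f; U -> c; U -> fSf.

S -> c | cH; H -> f | Uf; U -> c | SS | USS | fSf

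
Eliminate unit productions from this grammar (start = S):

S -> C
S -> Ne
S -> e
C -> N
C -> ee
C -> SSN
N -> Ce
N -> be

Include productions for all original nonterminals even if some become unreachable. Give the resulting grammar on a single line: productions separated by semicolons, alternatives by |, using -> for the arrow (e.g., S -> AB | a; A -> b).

S -> e | Ce | Ne | be | ee | SSN; C -> Ce | be | ee | SSN; N -> Ce | be

Unit productions: C->N, S->C.
Unit pairs (A ⇒* B via units): (C,N), (S,C), (S,N).
S: inherits non-unit rules of {C, N, S} → Ce | Ne | SSN | be | e | ee.
C: inherits non-unit rules of {C, N} → Ce | SSN | be | ee.
N: inherits non-unit rules of {N} → Ce | be.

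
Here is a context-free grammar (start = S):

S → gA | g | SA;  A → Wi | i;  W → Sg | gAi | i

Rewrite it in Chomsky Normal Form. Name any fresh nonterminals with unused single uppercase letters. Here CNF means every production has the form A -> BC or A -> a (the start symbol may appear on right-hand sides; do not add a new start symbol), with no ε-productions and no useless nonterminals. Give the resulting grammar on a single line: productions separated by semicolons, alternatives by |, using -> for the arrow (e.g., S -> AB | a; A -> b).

S -> g | CA | SA; A -> i | WB; B -> i; C -> g; D -> AB; W -> i | CD | SC

No ε-productions.
No unit productions to eliminate.
TERM: introduce C -> g, B -> i and substitute in every rule of length ≥2.
BIN: W -> CAB becomes W -> CD, D -> AB.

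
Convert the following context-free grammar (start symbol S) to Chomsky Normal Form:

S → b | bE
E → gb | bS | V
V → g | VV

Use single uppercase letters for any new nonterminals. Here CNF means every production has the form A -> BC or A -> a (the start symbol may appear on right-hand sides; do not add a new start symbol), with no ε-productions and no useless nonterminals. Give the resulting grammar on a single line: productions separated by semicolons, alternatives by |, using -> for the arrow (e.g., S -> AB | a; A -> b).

S -> b | AE; A -> b; B -> g; E -> g | AS | BA | VV; V -> g | VV

No ε-productions.
After unit-elimination: S -> b | bE; E -> g | VV | bS | gb; V -> g | VV.
TERM: introduce A -> b, B -> g and substitute in every rule of length ≥2.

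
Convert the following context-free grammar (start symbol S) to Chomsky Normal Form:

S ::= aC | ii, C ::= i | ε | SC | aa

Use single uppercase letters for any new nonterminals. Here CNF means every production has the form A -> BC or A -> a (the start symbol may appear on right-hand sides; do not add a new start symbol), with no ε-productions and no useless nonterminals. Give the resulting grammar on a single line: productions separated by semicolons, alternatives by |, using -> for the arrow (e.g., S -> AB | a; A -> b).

S -> a | AC | BB; A -> a; B -> i; C -> a | i | AA | AC | BB | SC

Nullable: {C}; after ε-elimination: S -> a | aC | ii; C -> S | i | SC | aa.
After unit-elimination: S -> a | aC | ii; C -> a | i | SC | aC | aa | ii.
TERM: introduce A -> a, B -> i and substitute in every rule of length ≥2.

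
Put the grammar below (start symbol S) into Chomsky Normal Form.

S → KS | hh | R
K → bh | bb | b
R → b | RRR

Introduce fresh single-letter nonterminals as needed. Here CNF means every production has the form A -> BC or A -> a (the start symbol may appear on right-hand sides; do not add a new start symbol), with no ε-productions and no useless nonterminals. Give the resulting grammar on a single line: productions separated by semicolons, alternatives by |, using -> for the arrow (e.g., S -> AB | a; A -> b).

S -> b | BB | KS | RD; A -> b; B -> h; C -> RR; D -> RR; K -> b | AA | AB; R -> b | RC

No ε-productions.
After unit-elimination: S -> b | KS | hh | RRR; K -> b | bb | bh; R -> b | RRR.
TERM: introduce A -> b, B -> h and substitute in every rule of length ≥2.
BIN: R -> RRR becomes R -> RC, C -> RR; S -> RRR becomes S -> RD, D -> RR.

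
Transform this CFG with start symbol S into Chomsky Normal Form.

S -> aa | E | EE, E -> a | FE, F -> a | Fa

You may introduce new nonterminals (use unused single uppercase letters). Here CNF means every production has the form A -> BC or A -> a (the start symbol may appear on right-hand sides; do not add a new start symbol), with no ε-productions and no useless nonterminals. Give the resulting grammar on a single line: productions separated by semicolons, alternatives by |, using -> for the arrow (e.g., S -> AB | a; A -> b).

S -> a | AA | EE | FE; A -> a; E -> a | FE; F -> a | FA

No ε-productions.
After unit-elimination: S -> a | EE | FE | aa; E -> a | FE; F -> a | Fa.
TERM: introduce A -> a and substitute in every rule of length ≥2.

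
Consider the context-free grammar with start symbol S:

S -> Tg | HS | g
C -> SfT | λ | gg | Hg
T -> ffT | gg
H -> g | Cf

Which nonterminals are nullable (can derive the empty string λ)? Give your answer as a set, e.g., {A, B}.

Directly nullable (have an ε-rule): {C}.
Not nullable: H, S, T — each has a terminal in every rule's right-hand side or depends on a non-nullable symbol.

{C}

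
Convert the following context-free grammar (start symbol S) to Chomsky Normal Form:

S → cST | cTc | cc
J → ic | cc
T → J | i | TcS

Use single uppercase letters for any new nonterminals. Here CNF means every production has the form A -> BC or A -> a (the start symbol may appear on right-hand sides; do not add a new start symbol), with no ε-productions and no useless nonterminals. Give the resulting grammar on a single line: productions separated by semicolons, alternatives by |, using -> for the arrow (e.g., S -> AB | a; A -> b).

S -> AA | AC | AD; A -> c; B -> i; C -> ST; D -> TA; E -> AS; T -> i | AA | BA | TE

No ε-productions.
After unit-elimination: S -> cc | cST | cTc; J -> cc | ic; T -> i | cc | ic | TcS.
TERM: introduce A -> c, B -> i and substitute in every rule of length ≥2.
BIN: S -> AST becomes S -> AC, C -> ST; S -> ATA becomes S -> AD, D -> TA; T -> TAS becomes T -> TE, E -> AS.
Drop unreachable/unproductive: J.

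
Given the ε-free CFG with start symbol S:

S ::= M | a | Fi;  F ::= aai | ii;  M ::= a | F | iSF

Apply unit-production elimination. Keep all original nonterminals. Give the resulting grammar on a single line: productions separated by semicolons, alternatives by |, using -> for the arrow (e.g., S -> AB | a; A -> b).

S -> a | Fi | ii | aai | iSF; F -> ii | aai; M -> a | ii | aai | iSF

Unit productions: M->F, S->M.
Unit pairs (A ⇒* B via units): (M,F), (S,F), (S,M).
S: inherits non-unit rules of {F, M, S} → Fi | a | aai | iSF | ii.
F: inherits non-unit rules of {F} → aai | ii.
M: inherits non-unit rules of {F, M} → a | aai | iSF | ii.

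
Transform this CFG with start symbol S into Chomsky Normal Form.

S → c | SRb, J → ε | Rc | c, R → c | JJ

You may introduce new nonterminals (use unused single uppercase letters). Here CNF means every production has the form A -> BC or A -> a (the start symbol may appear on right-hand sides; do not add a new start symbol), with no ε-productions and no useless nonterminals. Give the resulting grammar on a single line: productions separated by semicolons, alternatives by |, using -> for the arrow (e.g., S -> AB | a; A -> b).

Nullable: {J, R}; after ε-elimination: S -> c | Sb | SRb; J -> c | Rc; R -> J | c | JJ.
After unit-elimination: S -> c | Sb | SRb; J -> c | Rc; R -> c | JJ | Rc.
TERM: introduce B -> b, A -> c and substitute in every rule of length ≥2.
BIN: S -> SRB becomes S -> SC, C -> RB.

S -> c | SB | SC; A -> c; B -> b; C -> RB; J -> c | RA; R -> c | JJ | RA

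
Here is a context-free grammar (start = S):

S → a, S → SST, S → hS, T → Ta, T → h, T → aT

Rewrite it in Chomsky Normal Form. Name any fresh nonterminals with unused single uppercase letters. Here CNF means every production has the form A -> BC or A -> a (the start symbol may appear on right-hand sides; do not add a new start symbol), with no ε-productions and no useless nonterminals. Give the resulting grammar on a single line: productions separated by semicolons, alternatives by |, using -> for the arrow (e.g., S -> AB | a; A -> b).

No ε-productions.
No unit productions to eliminate.
TERM: introduce B -> a, A -> h and substitute in every rule of length ≥2.
BIN: S -> SST becomes S -> SC, C -> ST.

S -> a | AS | SC; A -> h; B -> a; C -> ST; T -> h | BT | TB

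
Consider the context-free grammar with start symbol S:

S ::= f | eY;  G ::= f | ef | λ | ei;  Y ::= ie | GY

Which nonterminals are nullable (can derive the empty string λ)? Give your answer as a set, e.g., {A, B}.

{G}

Directly nullable (have an ε-rule): {G}.
Not nullable: S, Y — each has a terminal in every rule's right-hand side or depends on a non-nullable symbol.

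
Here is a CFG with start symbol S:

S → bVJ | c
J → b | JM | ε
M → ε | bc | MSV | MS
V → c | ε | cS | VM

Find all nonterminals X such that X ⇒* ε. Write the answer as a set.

{J, M, V}

Directly nullable (have an ε-rule): {J, M, V}.
Not nullable: S — each has a terminal in every rule's right-hand side or depends on a non-nullable symbol.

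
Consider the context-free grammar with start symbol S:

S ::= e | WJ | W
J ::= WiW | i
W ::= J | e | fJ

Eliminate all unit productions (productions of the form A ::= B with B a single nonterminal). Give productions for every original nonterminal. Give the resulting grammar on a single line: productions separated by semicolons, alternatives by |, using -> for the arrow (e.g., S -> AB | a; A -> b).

S -> e | i | WJ | fJ | WiW; J -> i | WiW; W -> e | i | fJ | WiW

Unit productions: S->W, W->J.
Unit pairs (A ⇒* B via units): (S,J), (S,W), (W,J).
S: inherits non-unit rules of {J, S, W} → WJ | WiW | e | fJ | i.
J: inherits non-unit rules of {J} → WiW | i.
W: inherits non-unit rules of {J, W} → WiW | e | fJ | i.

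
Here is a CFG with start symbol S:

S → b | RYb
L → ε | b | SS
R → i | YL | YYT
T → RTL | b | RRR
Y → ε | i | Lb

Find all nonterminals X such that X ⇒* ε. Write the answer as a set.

Directly nullable (have an ε-rule): {L, Y}.
R is nullable via R -> YL (every symbol on the right is already known nullable).
T is nullable via T -> RRR (every symbol on the right is already known nullable).
Not nullable: S — each has a terminal in every rule's right-hand side or depends on a non-nullable symbol.

{L, R, T, Y}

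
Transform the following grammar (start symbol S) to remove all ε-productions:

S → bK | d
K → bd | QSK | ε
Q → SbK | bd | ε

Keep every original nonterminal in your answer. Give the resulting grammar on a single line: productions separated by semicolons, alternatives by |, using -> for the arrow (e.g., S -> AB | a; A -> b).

Nullable set: {K, Q}.
S -> bK: K nullable, giving b | bK.
Drop K -> ε.
K -> QSK: Q, K nullable, giving QS | QSK | S | SK.
Drop Q -> ε.
Q -> SbK: K nullable, giving Sb | SbK.
Unchanged (no nullable symbols): S -> d; K -> bd; Q -> bd.

S -> b | d | bK; K -> S | QS | SK | bd | QSK; Q -> Sb | bd | SbK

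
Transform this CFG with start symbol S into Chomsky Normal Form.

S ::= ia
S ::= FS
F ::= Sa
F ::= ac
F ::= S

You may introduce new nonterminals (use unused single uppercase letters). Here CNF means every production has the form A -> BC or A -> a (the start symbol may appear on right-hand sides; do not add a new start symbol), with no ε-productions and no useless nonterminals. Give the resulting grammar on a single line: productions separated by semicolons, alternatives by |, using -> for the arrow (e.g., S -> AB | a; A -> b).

S -> CA | FS; A -> a; B -> c; C -> i; F -> AB | CA | FS | SA

No ε-productions.
After unit-elimination: S -> FS | ia; F -> FS | Sa | ac | ia.
TERM: introduce A -> a, B -> c, C -> i and substitute in every rule of length ≥2.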